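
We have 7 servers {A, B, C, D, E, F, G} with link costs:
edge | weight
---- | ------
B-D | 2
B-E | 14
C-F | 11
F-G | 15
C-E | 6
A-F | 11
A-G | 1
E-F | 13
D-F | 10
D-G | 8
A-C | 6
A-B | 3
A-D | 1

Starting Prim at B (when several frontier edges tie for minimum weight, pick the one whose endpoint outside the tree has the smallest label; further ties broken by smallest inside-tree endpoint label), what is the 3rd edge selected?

A-G

Grow the tree from B using Prim:
Step 1: cheapest edge leaving the tree is B-D (2); add D.
Step 2: cheapest edge leaving the tree is A-D (1); add A.
Step 3: cheapest edge leaving the tree is A-G (1); add G.
Step 4: cheapest edge leaving the tree is A-C (6); add C.
Step 5: cheapest edge leaving the tree is C-E (6); add E.
Step 6: cheapest edge leaving the tree is D-F (10); add F.
The 3rd edge added is A-G.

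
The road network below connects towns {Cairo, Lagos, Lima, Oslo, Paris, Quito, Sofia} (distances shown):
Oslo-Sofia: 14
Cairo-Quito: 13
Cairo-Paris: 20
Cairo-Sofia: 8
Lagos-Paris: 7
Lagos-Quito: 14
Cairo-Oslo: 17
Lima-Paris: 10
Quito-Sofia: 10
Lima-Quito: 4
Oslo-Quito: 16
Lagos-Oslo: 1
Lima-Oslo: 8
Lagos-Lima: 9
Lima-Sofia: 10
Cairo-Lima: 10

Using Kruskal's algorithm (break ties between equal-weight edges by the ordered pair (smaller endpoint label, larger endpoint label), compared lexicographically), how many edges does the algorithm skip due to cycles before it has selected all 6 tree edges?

Sort edges by weight, then run Kruskal:
Lagos-Oslo (1): add. Components now {Lima} {Quito} {Lagos,Oslo} {Paris} {Sofia} {Cairo}
Lima-Quito (4): add. Components now {Lima,Quito} {Lagos,Oslo} {Paris} {Sofia} {Cairo}
Lagos-Paris (7): add. Components now {Lima,Quito} {Lagos,Oslo,Paris} {Sofia} {Cairo}
Cairo-Sofia (8): add. Components now {Lima,Quito} {Lagos,Oslo,Paris} {Cairo,Sofia}
Lima-Oslo (8): add. Components now {Lagos,Lima,Oslo,Paris,Quito} {Cairo,Sofia}
Lagos-Lima (9): skip — Lima and Lagos already connected.
Cairo-Lima (10): add. Components now {Cairo,Lagos,Lima,Oslo,Paris,Quito,Sofia}
Edges rejected before the tree was complete: 1.

1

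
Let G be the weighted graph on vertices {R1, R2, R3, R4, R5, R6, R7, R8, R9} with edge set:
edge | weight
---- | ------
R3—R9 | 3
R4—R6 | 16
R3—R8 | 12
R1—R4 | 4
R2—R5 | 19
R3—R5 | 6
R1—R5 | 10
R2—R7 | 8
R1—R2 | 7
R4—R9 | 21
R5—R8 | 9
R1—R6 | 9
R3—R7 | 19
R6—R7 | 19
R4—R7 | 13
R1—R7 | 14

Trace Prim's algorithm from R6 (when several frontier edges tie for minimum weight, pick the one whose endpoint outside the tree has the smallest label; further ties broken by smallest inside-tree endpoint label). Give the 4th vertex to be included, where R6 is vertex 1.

R2

Grow the tree from R6 using Prim:
Step 1: cheapest edge leaving the tree is R1—R6 (9); add R1.
Step 2: cheapest edge leaving the tree is R1—R4 (4); add R4.
Step 3: cheapest edge leaving the tree is R1—R2 (7); add R2.
Step 4: cheapest edge leaving the tree is R2—R7 (8); add R7.
Step 5: cheapest edge leaving the tree is R1—R5 (10); add R5.
Step 6: cheapest edge leaving the tree is R3—R5 (6); add R3.
Step 7: cheapest edge leaving the tree is R3—R9 (3); add R9.
Step 8: cheapest edge leaving the tree is R5—R8 (9); add R8.
Vertex order: R6, R1, R4, R2, R7, R5, R3, R9, R8. The 4th vertex is R2.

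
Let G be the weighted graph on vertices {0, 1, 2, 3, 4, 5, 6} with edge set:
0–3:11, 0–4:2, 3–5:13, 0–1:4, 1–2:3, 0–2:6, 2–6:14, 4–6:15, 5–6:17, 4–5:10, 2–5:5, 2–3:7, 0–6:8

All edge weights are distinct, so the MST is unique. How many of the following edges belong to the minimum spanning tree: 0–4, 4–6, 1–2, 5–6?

2

Kruskal's algorithm — process edges by increasing weight (ties by edge label):
0–4 (2): add. Components now {0,4} {1} {2} {3} {5} {6}
1–2 (3): add. Components now {0,4} {1,2} {3} {5} {6}
0–1 (4): add. Components now {0,1,2,4} {3} {5} {6}
2–5 (5): add. Components now {0,1,2,4,5} {3} {6}
0–2 (6): skip — 0 and 2 already connected.
2–3 (7): add. Components now {0,1,2,3,4,5} {6}
0–6 (8): add. Components now {0,1,2,3,4,5,6}
MST edge set: {0–4, 1–2, 0–1, 2–5, 2–3, 0–6}.
Of the listed edges, {0–4, 1–2} are in the MST → 2.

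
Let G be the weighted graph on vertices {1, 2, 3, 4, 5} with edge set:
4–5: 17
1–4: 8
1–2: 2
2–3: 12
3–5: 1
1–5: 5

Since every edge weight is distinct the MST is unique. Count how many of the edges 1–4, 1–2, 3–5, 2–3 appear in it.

3

Kruskal's algorithm — process edges by increasing weight (ties by edge label):
3–5 (1): add. Components now {1} {2} {3,5} {4}
1–2 (2): add. Components now {1,2} {3,5} {4}
1–5 (5): add. Components now {1,2,3,5} {4}
1–4 (8): add. Components now {1,2,3,4,5}
MST edge set: {3–5, 1–2, 1–5, 1–4}.
Of the listed edges, {1–4, 1–2, 3–5} are in the MST → 3.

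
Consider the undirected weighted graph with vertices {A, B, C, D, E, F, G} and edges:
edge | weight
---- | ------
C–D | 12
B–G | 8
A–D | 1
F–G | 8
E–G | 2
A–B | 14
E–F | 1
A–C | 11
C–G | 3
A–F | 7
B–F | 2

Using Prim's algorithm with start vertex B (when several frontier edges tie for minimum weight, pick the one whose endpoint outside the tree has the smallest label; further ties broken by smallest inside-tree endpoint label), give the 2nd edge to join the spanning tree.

E-F

Grow the tree from B using Prim:
Step 1: frontier [B–F 2, B–G 8, A–B 14] → take B–F (2); add F.
Step 2: frontier [B–G 8, A–B 14, E–F 1, A–F 7, F–G 8] → take E–F (1); add E.
Step 3: frontier [B–G 8, A–B 14, E–G 2, A–F 7, F–G 8] → take E–G (2); add G.
Step 4: frontier [A–B 14, A–F 7, C–G 3] → take C–G (3); add C.
Step 5: frontier [A–B 14, A–C 11, C–D 12, A–F 7] → take A–F (7); add A.
Step 6: frontier [A–D 1, C–D 12] → take A–D (1); add D.
The 2nd edge added is E–F.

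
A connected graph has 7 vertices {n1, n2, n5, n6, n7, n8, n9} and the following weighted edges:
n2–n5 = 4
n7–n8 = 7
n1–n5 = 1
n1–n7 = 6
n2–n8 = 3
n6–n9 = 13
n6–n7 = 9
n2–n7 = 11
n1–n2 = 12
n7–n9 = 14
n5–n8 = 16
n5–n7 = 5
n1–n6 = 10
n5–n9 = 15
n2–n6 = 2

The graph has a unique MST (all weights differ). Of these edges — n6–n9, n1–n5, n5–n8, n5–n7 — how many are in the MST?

Kruskal: consider edges lightest-first.
n1–n5 (1): add. Components now {n1,n5} {n2} {n9} {n6} {n8} {n7}
n2–n6 (2): add. Components now {n1,n5} {n2,n6} {n9} {n8} {n7}
n2–n8 (3): add. Components now {n1,n5} {n2,n6,n8} {n9} {n7}
n2–n5 (4): add. Components now {n1,n2,n5,n6,n8} {n9} {n7}
n5–n7 (5): add. Components now {n1,n2,n5,n6,n7,n8} {n9}
n1–n7 (6): skip — n1 and n7 already connected.
n7–n8 (7): skip — n8 and n7 already connected.
n6–n7 (9): skip — n6 and n7 already connected.
n1–n6 (10): skip — n1 and n6 already connected.
n2–n7 (11): skip — n2 and n7 already connected.
n1–n2 (12): skip — n1 and n2 already connected.
n6–n9 (13): add. Components now {n1,n2,n5,n6,n7,n8,n9}
MST edge set: {n1–n5, n2–n6, n2–n8, n2–n5, n5–n7, n6–n9}.
Of the listed edges, {n6–n9, n1–n5, n5–n7} are in the MST → 3.

3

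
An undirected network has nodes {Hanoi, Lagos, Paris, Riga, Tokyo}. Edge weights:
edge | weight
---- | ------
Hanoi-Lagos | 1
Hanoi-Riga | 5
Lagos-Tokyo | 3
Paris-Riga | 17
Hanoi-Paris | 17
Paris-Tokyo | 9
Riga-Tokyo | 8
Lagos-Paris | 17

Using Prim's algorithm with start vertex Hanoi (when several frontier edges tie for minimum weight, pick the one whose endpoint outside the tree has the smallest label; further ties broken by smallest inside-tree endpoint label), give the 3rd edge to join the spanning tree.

Prim's algorithm from Hanoi:
Step 1: cheapest edge leaving the tree is Hanoi-Lagos (1); add Lagos.
Step 2: cheapest edge leaving the tree is Lagos-Tokyo (3); add Tokyo.
Step 3: cheapest edge leaving the tree is Hanoi-Riga (5); add Riga.
Step 4: cheapest edge leaving the tree is Paris-Tokyo (9); add Paris.
The 3rd edge added is Hanoi-Riga.

Hanoi-Riga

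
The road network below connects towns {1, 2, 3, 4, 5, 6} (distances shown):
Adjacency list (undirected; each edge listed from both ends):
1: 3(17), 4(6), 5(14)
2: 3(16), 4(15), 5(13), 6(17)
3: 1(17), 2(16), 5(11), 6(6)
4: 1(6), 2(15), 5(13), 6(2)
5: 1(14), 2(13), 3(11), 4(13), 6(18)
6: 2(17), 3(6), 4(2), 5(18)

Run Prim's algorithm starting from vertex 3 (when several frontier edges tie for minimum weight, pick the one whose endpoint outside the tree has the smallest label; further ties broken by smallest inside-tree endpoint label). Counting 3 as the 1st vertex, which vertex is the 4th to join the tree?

1

Prim's algorithm from 3:
Step 1: cheapest edge leaving the tree is 3–6 (6); add 6.
Step 2: cheapest edge leaving the tree is 4–6 (2); add 4.
Step 3: cheapest edge leaving the tree is 1–4 (6); add 1.
Step 4: cheapest edge leaving the tree is 3–5 (11); add 5.
Step 5: cheapest edge leaving the tree is 2–5 (13); add 2.
Vertex order: 3, 6, 4, 1, 5, 2. The 4th vertex is 1.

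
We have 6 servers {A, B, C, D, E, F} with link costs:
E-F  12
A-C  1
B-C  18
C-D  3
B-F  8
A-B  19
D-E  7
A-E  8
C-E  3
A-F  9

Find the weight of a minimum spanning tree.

Sort edges by weight, then run Kruskal:
A-C (1): add. Components now {A,C} {B} {D} {E} {F}
C-D (3): add. Components now {A,C,D} {B} {E} {F}
C-E (3): add. Components now {A,C,D,E} {B} {F}
D-E (7): skip — D and E already connected.
A-E (8): skip — A and E already connected.
B-F (8): add. Components now {A,C,D,E} {B,F}
A-F (9): add. Components now {A,B,C,D,E,F}
MST edges: A-C, C-D, C-E, B-F, A-F; total weight 1+3+3+8+9 = 24.

24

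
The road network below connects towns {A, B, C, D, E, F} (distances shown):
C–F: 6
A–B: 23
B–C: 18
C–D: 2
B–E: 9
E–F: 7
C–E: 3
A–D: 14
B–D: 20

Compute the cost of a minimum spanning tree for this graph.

34

Grow the tree from B using Prim:
Step 1: frontier [B–E 9, B–C 18, B–D 20, A–B 23] → take B–E (9); add E.
Step 2: frontier [B–C 18, B–D 20, A–B 23, C–E 3, E–F 7] → take C–E (3); add C.
Step 3: frontier [B–D 20, A–B 23, C–D 2, C–F 6, E–F 7] → take C–D (2); add D.
Step 4: frontier [A–B 23, C–F 6, A–D 14, E–F 7] → take C–F (6); add F.
Step 5: frontier [A–B 23, A–D 14] → take A–D (14); add A.
MST edges: B–E, C–E, C–D, C–F, A–D; total weight 9+3+2+6+14 = 34.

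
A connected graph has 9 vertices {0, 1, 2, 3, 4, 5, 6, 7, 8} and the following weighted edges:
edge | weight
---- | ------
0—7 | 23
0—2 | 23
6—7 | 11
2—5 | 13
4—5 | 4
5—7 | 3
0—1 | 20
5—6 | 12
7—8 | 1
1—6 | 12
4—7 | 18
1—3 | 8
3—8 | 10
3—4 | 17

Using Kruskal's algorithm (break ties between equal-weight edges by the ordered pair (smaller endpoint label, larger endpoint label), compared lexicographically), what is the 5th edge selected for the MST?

3-8

Sort edges by weight, then run Kruskal:
7—8 (1): add — endpoints in different components.
5—7 (3): add — endpoints in different components.
4—5 (4): add — endpoints in different components.
1—3 (8): add — endpoints in different components.
3—8 (10): add — endpoints in different components.
6—7 (11): add — endpoints in different components.
1—6 (12): skip — 1 and 6 already connected.
5—6 (12): skip — 5 and 6 already connected.
2—5 (13): add — endpoints in different components.
3—4 (17): skip — 3 and 4 already connected.
4—7 (18): skip — 4 and 7 already connected.
0—1 (20): add — endpoints in different components.
The 5th edge added is 3—8.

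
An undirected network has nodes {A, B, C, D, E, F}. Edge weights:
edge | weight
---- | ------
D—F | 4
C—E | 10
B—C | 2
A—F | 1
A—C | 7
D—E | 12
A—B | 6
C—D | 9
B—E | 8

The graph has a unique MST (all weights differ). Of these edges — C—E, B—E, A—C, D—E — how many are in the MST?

Sort edges by weight, then run Kruskal:
A—F (1): add — endpoints in different components.
B—C (2): add — endpoints in different components.
D—F (4): add — endpoints in different components.
A—B (6): add — endpoints in different components.
A—C (7): skip — A and C already connected.
B—E (8): add — endpoints in different components.
MST edge set: {A—F, B—C, D—F, A—B, B—E}.
Of the listed edges, {B—E} are in the MST → 1.

1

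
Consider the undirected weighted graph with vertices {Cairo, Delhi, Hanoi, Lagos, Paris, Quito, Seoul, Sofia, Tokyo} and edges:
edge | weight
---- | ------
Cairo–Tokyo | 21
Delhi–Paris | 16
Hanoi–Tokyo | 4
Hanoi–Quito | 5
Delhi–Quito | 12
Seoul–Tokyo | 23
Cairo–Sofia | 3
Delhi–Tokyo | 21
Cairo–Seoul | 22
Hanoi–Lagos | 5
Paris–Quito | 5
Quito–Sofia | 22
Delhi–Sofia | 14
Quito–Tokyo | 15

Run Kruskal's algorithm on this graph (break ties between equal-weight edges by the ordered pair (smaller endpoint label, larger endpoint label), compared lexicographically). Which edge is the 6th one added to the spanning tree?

Delhi-Quito

Sort edges by weight, then run Kruskal:
Cairo–Sofia (3): add — endpoints in different components.
Hanoi–Tokyo (4): add — endpoints in different components.
Hanoi–Lagos (5): add — endpoints in different components.
Hanoi–Quito (5): add — endpoints in different components.
Paris–Quito (5): add — endpoints in different components.
Delhi–Quito (12): add — endpoints in different components.
Delhi–Sofia (14): add — endpoints in different components.
Quito–Tokyo (15): skip — Tokyo and Quito already connected.
Delhi–Paris (16): skip — Delhi and Paris already connected.
Cairo–Tokyo (21): skip — Tokyo and Cairo already connected.
Delhi–Tokyo (21): skip — Delhi and Tokyo already connected.
Cairo–Seoul (22): add — endpoints in different components.
The 6th edge added is Delhi–Quito.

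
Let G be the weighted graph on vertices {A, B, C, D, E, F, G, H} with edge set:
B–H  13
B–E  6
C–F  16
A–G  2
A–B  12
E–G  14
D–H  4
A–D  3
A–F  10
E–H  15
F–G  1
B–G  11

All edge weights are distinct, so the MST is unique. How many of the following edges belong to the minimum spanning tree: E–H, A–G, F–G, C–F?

Kruskal: consider edges lightest-first.
F–G (1): add — endpoints in different components.
A–G (2): add — endpoints in different components.
A–D (3): add — endpoints in different components.
D–H (4): add — endpoints in different components.
B–E (6): add — endpoints in different components.
A–F (10): skip — A and F already connected.
B–G (11): add — endpoints in different components.
A–B (12): skip — A and B already connected.
B–H (13): skip — B and H already connected.
E–G (14): skip — E and G already connected.
E–H (15): skip — E and H already connected.
C–F (16): add — endpoints in different components.
MST edge set: {F–G, A–G, A–D, D–H, B–E, B–G, C–F}.
Of the listed edges, {A–G, F–G, C–F} are in the MST → 3.

3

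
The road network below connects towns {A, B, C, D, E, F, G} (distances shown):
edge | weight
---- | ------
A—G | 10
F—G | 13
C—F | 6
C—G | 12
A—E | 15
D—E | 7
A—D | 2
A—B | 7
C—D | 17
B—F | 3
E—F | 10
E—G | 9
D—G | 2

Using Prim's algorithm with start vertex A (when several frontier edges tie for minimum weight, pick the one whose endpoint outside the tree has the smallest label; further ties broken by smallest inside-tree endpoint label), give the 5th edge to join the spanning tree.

Prim, starting at A.
Step 1: cheapest edge leaving the tree is A—D (2); add D.
Step 2: cheapest edge leaving the tree is D—G (2); add G.
Step 3: cheapest edge leaving the tree is A—B (7); add B.
Step 4: cheapest edge leaving the tree is B—F (3); add F.
Step 5: cheapest edge leaving the tree is C—F (6); add C.
Step 6: cheapest edge leaving the tree is D—E (7); add E.
The 5th edge added is C—F.

C-F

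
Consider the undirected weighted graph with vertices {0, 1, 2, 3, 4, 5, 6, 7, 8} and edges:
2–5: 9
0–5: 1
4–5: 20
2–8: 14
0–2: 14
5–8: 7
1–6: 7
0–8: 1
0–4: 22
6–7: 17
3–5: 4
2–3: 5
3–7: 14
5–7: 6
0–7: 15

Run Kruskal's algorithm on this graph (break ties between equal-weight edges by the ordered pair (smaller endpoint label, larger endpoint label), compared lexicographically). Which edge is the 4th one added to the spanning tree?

Kruskal's algorithm — process edges by increasing weight (ties by edge label):
0–5 (1): add — endpoints in different components.
0–8 (1): add — endpoints in different components.
3–5 (4): add — endpoints in different components.
2–3 (5): add — endpoints in different components.
5–7 (6): add — endpoints in different components.
1–6 (7): add — endpoints in different components.
5–8 (7): skip — 5 and 8 already connected.
2–5 (9): skip — 2 and 5 already connected.
0–2 (14): skip — 0 and 2 already connected.
2–8 (14): skip — 2 and 8 already connected.
3–7 (14): skip — 3 and 7 already connected.
0–7 (15): skip — 0 and 7 already connected.
6–7 (17): add — endpoints in different components.
4–5 (20): add — endpoints in different components.
The 4th edge added is 2–3.

2-3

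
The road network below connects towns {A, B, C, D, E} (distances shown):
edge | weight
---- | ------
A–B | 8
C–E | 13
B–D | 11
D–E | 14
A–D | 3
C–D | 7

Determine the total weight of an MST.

31

Kruskal's algorithm — process edges by increasing weight (ties by edge label):
A–D (3): add. Components now {A,D} {B} {C} {E}
C–D (7): add. Components now {A,C,D} {B} {E}
A–B (8): add. Components now {A,B,C,D} {E}
B–D (11): skip — B and D already connected.
C–E (13): add. Components now {A,B,C,D,E}
MST edges: A–D, C–D, A–B, C–E; total weight 3+7+8+13 = 31.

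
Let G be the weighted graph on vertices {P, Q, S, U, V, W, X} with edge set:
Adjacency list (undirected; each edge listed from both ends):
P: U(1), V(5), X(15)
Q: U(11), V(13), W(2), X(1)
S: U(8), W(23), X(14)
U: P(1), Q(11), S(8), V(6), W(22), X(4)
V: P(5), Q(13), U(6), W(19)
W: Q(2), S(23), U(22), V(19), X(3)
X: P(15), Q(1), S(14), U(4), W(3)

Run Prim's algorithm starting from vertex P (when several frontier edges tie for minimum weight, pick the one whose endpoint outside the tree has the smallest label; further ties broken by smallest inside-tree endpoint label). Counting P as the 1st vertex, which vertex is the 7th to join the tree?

S

Prim, starting at P.
Step 1: cheapest edge leaving the tree is P U (1); add U.
Step 2: cheapest edge leaving the tree is U X (4); add X.
Step 3: cheapest edge leaving the tree is Q X (1); add Q.
Step 4: cheapest edge leaving the tree is Q W (2); add W.
Step 5: cheapest edge leaving the tree is P V (5); add V.
Step 6: cheapest edge leaving the tree is S U (8); add S.
Vertex order: P, U, X, Q, W, V, S. The 7th vertex is S.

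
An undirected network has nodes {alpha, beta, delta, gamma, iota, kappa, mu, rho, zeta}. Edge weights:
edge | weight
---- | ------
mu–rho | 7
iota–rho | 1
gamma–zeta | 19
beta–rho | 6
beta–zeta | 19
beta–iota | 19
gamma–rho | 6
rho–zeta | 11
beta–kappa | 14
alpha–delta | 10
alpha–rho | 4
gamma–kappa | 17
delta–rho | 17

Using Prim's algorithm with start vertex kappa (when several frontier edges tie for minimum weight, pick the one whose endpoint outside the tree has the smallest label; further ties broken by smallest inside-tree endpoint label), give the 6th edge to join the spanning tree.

Grow the tree from kappa using Prim:
Step 1: frontier [beta–kappa 14, gamma–kappa 17] → take beta–kappa (14); add beta.
Step 2: frontier [beta–rho 6, beta–iota 19, beta–zeta 19, gamma–kappa 17] → take beta–rho (6); add rho.
Step 3: frontier [beta–iota 19, beta–zeta 19, gamma–kappa 17, iota–rho 1, alpha–rho 4, gamma–rho 6, mu–rho 7, rho–zeta 11, delta–rho 17] → take iota–rho (1); add iota.
Step 4: frontier [beta–zeta 19, gamma–kappa 17, alpha–rho 4, gamma–rho 6, mu–rho 7, rho–zeta 11, delta–rho 17] → take alpha–rho (4); add alpha.
Step 5: frontier [alpha–delta 10, beta–zeta 19, gamma–kappa 17, gamma–rho 6, mu–rho 7, rho–zeta 11, delta–rho 17] → take gamma–rho (6); add gamma.
Step 6: frontier [alpha–delta 10, beta–zeta 19, gamma–zeta 19, mu–rho 7, rho–zeta 11, delta–rho 17] → take mu–rho (7); add mu.
Step 7: frontier [alpha–delta 10, beta–zeta 19, gamma–zeta 19, rho–zeta 11, delta–rho 17] → take alpha–delta (10); add delta.
Step 8: frontier [beta–zeta 19, gamma–zeta 19, rho–zeta 11] → take rho–zeta (11); add zeta.
The 6th edge added is mu–rho.

mu-rho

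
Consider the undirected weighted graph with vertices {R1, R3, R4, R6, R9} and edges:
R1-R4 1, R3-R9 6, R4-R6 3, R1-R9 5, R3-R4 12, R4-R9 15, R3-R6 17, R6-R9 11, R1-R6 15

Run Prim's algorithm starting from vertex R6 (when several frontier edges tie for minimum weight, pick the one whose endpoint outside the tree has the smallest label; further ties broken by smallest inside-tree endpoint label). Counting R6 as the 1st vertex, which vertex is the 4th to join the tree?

R9

Grow the tree from R6 using Prim:
Step 1: frontier [R4-R6 3, R6-R9 11, R1-R6 15, R3-R6 17] → take R4-R6 (3); add R4.
Step 2: frontier [R1-R4 1, R3-R4 12, R4-R9 15, R6-R9 11, R1-R6 15, R3-R6 17] → take R1-R4 (1); add R1.
Step 3: frontier [R1-R9 5, R3-R4 12, R4-R9 15, R6-R9 11, R3-R6 17] → take R1-R9 (5); add R9.
Step 4: frontier [R3-R4 12, R3-R6 17, R3-R9 6] → take R3-R9 (6); add R3.
Vertex order: R6, R4, R1, R9, R3. The 4th vertex is R9.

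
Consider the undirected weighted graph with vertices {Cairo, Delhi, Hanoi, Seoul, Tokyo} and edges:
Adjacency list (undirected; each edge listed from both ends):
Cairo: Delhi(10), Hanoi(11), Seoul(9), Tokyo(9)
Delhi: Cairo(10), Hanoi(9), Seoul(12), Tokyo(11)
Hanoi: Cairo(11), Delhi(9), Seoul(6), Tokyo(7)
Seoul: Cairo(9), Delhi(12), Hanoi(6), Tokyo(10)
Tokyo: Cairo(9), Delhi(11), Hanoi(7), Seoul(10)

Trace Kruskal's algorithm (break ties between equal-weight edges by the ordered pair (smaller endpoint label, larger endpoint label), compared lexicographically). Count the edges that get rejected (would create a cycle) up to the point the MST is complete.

1

Kruskal: consider edges lightest-first.
Hanoi Seoul (6): add. Components now {Cairo} {Hanoi,Seoul} {Tokyo} {Delhi}
Hanoi Tokyo (7): add. Components now {Cairo} {Hanoi,Seoul,Tokyo} {Delhi}
Cairo Seoul (9): add. Components now {Cairo,Hanoi,Seoul,Tokyo} {Delhi}
Cairo Tokyo (9): skip — Cairo and Tokyo already connected.
Delhi Hanoi (9): add. Components now {Cairo,Delhi,Hanoi,Seoul,Tokyo}
Edges rejected before the tree was complete: 1.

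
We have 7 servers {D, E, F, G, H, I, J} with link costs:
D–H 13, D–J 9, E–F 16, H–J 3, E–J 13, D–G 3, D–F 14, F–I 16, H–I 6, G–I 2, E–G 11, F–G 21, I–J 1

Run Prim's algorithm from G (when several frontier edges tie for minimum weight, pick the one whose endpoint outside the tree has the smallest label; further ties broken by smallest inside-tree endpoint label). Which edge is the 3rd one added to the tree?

D-G

Grow the tree from G using Prim:
Step 1: cheapest edge leaving the tree is G–I (2); add I.
Step 2: cheapest edge leaving the tree is I–J (1); add J.
Step 3: cheapest edge leaving the tree is D–G (3); add D.
Step 4: cheapest edge leaving the tree is H–J (3); add H.
Step 5: cheapest edge leaving the tree is E–G (11); add E.
Step 6: cheapest edge leaving the tree is D–F (14); add F.
The 3rd edge added is D–G.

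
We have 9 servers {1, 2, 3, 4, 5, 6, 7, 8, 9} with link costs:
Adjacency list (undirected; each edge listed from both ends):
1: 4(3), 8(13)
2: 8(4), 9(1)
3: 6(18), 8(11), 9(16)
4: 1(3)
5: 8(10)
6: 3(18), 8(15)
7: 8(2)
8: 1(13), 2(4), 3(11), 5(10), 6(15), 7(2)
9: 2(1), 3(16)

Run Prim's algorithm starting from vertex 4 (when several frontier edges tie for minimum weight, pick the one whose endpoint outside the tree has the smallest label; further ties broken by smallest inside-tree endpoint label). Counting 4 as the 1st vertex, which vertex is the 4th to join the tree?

Grow the tree from 4 using Prim:
Step 1: frontier [1-4 3] → take 1-4 (3); add 1.
Step 2: frontier [1-8 13] → take 1-8 (13); add 8.
Step 3: frontier [7-8 2, 2-8 4, 5-8 10, 3-8 11, 6-8 15] → take 7-8 (2); add 7.
Step 4: frontier [2-8 4, 5-8 10, 3-8 11, 6-8 15] → take 2-8 (4); add 2.
Step 5: frontier [2-9 1, 5-8 10, 3-8 11, 6-8 15] → take 2-9 (1); add 9.
Step 6: frontier [5-8 10, 3-8 11, 6-8 15, 3-9 16] → take 5-8 (10); add 5.
Step 7: frontier [3-8 11, 6-8 15, 3-9 16] → take 3-8 (11); add 3.
Step 8: frontier [3-6 18, 6-8 15] → take 6-8 (15); add 6.
Vertex order: 4, 1, 8, 7, 2, 9, 5, 3, 6. The 4th vertex is 7.

7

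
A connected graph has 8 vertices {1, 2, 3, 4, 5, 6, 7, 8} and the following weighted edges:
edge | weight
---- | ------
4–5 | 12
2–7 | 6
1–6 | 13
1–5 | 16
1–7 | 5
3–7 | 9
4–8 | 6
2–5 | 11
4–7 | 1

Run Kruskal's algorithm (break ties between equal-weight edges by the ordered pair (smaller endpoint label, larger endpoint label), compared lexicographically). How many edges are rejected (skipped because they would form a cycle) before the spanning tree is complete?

1

Kruskal: consider edges lightest-first.
4–7 (1): add — endpoints in different components.
1–7 (5): add — endpoints in different components.
2–7 (6): add — endpoints in different components.
4–8 (6): add — endpoints in different components.
3–7 (9): add — endpoints in different components.
2–5 (11): add — endpoints in different components.
4–5 (12): skip — 4 and 5 already connected.
1–6 (13): add — endpoints in different components.
Edges rejected before the tree was complete: 1.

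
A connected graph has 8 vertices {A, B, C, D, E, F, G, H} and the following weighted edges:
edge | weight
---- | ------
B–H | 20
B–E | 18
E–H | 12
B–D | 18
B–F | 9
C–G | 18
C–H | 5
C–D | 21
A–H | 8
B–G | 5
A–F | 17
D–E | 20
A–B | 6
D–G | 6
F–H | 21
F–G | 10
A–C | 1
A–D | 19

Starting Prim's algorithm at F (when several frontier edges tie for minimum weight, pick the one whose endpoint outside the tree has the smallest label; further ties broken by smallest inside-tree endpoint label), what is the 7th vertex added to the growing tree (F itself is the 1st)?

Prim, starting at F.
Step 1: cheapest edge leaving the tree is B–F (9); add B.
Step 2: cheapest edge leaving the tree is B–G (5); add G.
Step 3: cheapest edge leaving the tree is A–B (6); add A.
Step 4: cheapest edge leaving the tree is A–C (1); add C.
Step 5: cheapest edge leaving the tree is C–H (5); add H.
Step 6: cheapest edge leaving the tree is D–G (6); add D.
Step 7: cheapest edge leaving the tree is E–H (12); add E.
Vertex order: F, B, G, A, C, H, D, E. The 7th vertex is D.

D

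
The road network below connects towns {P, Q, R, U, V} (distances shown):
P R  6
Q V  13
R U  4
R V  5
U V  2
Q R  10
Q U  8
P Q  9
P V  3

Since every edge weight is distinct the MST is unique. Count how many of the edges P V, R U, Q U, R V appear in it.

Kruskal's algorithm — process edges by increasing weight (ties by edge label):
U V (2): add — endpoints in different components.
P V (3): add — endpoints in different components.
R U (4): add — endpoints in different components.
R V (5): skip — V and R already connected.
P R (6): skip — R and P already connected.
Q U (8): add — endpoints in different components.
MST edge set: {U V, P V, R U, Q U}.
Of the listed edges, {P V, R U, Q U} are in the MST → 3.

3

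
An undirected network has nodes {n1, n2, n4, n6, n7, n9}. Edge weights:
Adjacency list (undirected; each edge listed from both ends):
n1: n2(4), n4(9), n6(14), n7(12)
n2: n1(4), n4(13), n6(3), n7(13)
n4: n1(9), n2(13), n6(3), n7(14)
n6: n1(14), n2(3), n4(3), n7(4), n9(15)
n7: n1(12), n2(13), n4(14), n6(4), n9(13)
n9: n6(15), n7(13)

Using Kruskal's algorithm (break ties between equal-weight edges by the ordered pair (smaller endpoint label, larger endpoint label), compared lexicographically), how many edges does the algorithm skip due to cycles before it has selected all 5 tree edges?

Kruskal: consider edges lightest-first.
n2-n6 (3): add. Components now {n4} {n2,n6} {n7} {n1} {n9}
n4-n6 (3): add. Components now {n2,n4,n6} {n7} {n1} {n9}
n1-n2 (4): add. Components now {n1,n2,n4,n6} {n7} {n9}
n6-n7 (4): add. Components now {n1,n2,n4,n6,n7} {n9}
n1-n4 (9): skip — n4 and n1 already connected.
n1-n7 (12): skip — n7 and n1 already connected.
n2-n4 (13): skip — n4 and n2 already connected.
n2-n7 (13): skip — n7 and n2 already connected.
n7-n9 (13): add. Components now {n1,n2,n4,n6,n7,n9}
Edges rejected before the tree was complete: 4.

4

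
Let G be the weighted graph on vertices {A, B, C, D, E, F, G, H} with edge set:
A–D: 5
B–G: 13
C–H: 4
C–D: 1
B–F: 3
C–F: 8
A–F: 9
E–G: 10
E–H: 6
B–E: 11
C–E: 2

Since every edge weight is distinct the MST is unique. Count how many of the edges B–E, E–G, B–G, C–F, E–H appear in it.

Kruskal's algorithm — process edges by increasing weight (ties by edge label):
C–D (1): add — endpoints in different components.
C–E (2): add — endpoints in different components.
B–F (3): add — endpoints in different components.
C–H (4): add — endpoints in different components.
A–D (5): add — endpoints in different components.
E–H (6): skip — E and H already connected.
C–F (8): add — endpoints in different components.
A–F (9): skip — A and F already connected.
E–G (10): add — endpoints in different components.
MST edge set: {C–D, C–E, B–F, C–H, A–D, C–F, E–G}.
Of the listed edges, {E–G, C–F} are in the MST → 2.

2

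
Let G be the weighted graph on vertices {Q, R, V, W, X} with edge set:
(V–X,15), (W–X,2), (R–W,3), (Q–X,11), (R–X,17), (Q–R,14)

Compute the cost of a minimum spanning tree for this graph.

31

Kruskal's algorithm — process edges by increasing weight (ties by edge label):
W–X (2): add. Components now {W,X} {V} {R} {Q}
R–W (3): add. Components now {R,W,X} {V} {Q}
Q–X (11): add. Components now {Q,R,W,X} {V}
Q–R (14): skip — R and Q already connected.
V–X (15): add. Components now {Q,R,V,W,X}
MST edges: W–X, R–W, Q–X, V–X; total weight 2+3+11+15 = 31.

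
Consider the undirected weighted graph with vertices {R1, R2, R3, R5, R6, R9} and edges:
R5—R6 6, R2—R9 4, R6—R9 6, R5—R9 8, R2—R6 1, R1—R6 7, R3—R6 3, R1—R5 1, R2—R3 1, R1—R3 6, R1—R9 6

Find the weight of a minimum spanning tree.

Grow the tree from R9 using Prim:
Step 1: cheapest edge leaving the tree is R2—R9 (4); add R2.
Step 2: cheapest edge leaving the tree is R2—R3 (1); add R3.
Step 3: cheapest edge leaving the tree is R2—R6 (1); add R6.
Step 4: cheapest edge leaving the tree is R1—R3 (6); add R1.
Step 5: cheapest edge leaving the tree is R1—R5 (1); add R5.
MST edges: R2—R9, R2—R3, R2—R6, R1—R3, R1—R5; total weight 4+1+1+6+1 = 13.

13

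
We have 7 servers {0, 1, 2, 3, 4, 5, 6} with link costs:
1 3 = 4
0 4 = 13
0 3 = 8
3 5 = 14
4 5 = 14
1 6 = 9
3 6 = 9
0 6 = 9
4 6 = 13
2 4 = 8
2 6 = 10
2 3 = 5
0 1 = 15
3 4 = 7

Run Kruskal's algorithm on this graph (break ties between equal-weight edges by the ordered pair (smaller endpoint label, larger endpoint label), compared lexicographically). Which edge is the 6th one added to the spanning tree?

3-5

Kruskal: consider edges lightest-first.
1 3 (4): add — endpoints in different components.
2 3 (5): add — endpoints in different components.
3 4 (7): add — endpoints in different components.
0 3 (8): add — endpoints in different components.
2 4 (8): skip — 2 and 4 already connected.
0 6 (9): add — endpoints in different components.
1 6 (9): skip — 1 and 6 already connected.
3 6 (9): skip — 3 and 6 already connected.
2 6 (10): skip — 2 and 6 already connected.
0 4 (13): skip — 0 and 4 already connected.
4 6 (13): skip — 4 and 6 already connected.
3 5 (14): add — endpoints in different components.
The 6th edge added is 3 5.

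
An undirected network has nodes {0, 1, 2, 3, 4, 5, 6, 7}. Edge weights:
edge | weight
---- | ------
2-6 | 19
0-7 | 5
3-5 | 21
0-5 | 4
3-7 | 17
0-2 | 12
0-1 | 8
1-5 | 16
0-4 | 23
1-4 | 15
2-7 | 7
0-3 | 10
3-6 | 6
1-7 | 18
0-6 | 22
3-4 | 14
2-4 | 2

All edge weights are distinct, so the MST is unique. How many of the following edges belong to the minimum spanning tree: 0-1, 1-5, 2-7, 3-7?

2

Kruskal's algorithm — process edges by increasing weight (ties by edge label):
2-4 (2): add — endpoints in different components.
0-5 (4): add — endpoints in different components.
0-7 (5): add — endpoints in different components.
3-6 (6): add — endpoints in different components.
2-7 (7): add — endpoints in different components.
0-1 (8): add — endpoints in different components.
0-3 (10): add — endpoints in different components.
MST edge set: {2-4, 0-5, 0-7, 3-6, 2-7, 0-1, 0-3}.
Of the listed edges, {0-1, 2-7} are in the MST → 2.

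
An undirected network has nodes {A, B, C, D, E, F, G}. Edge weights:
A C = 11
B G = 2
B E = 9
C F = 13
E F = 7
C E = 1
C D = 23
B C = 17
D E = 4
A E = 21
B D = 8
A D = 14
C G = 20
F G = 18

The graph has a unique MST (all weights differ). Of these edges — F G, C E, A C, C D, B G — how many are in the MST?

Sort edges by weight, then run Kruskal:
C E (1): add. Components now {A} {B} {C,E} {D} {F} {G}
B G (2): add. Components now {A} {B,G} {C,E} {D} {F}
D E (4): add. Components now {A} {B,G} {C,D,E} {F}
E F (7): add. Components now {A} {B,G} {C,D,E,F}
B D (8): add. Components now {A} {B,C,D,E,F,G}
B E (9): skip — B and E already connected.
A C (11): add. Components now {A,B,C,D,E,F,G}
MST edge set: {C E, B G, D E, E F, B D, A C}.
Of the listed edges, {C E, A C, B G} are in the MST → 3.

3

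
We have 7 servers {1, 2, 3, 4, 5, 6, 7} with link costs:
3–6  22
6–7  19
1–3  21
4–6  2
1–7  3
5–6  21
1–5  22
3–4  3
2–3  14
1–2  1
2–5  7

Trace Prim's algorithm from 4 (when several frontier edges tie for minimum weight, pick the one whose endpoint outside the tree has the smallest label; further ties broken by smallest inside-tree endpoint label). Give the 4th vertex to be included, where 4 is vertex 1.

2

Prim, starting at 4.
Step 1: frontier [4–6 2, 3–4 3] → take 4–6 (2); add 6.
Step 2: frontier [3–4 3, 6–7 19, 5–6 21, 3–6 22] → take 3–4 (3); add 3.
Step 3: frontier [2–3 14, 1–3 21, 6–7 19, 5–6 21] → take 2–3 (14); add 2.
Step 4: frontier [1–2 1, 2–5 7, 1–3 21, 6–7 19, 5–6 21] → take 1–2 (1); add 1.
Step 5: frontier [1–7 3, 1–5 22, 2–5 7, 6–7 19, 5–6 21] → take 1–7 (3); add 7.
Step 6: frontier [1–5 22, 2–5 7, 5–6 21] → take 2–5 (7); add 5.
Vertex order: 4, 6, 3, 2, 1, 7, 5. The 4th vertex is 2.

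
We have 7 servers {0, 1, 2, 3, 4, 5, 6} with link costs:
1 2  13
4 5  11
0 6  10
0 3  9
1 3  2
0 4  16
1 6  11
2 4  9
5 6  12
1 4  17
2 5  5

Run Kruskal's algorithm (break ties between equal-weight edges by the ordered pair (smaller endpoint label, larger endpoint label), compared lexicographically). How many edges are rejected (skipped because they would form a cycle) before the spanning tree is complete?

Sort edges by weight, then run Kruskal:
1 3 (2): add — endpoints in different components.
2 5 (5): add — endpoints in different components.
0 3 (9): add — endpoints in different components.
2 4 (9): add — endpoints in different components.
0 6 (10): add — endpoints in different components.
1 6 (11): skip — 1 and 6 already connected.
4 5 (11): skip — 4 and 5 already connected.
5 6 (12): add — endpoints in different components.
Edges rejected before the tree was complete: 2.

2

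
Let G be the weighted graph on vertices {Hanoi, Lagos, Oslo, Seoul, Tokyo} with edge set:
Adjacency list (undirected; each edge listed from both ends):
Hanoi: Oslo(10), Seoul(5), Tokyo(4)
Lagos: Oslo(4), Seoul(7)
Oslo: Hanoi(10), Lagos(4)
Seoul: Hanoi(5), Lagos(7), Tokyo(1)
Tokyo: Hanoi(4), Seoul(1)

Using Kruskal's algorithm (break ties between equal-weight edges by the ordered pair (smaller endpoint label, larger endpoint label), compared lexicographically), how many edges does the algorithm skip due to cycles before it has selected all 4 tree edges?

1

Kruskal's algorithm — process edges by increasing weight (ties by edge label):
Seoul-Tokyo (1): add. Components now {Hanoi} {Lagos} {Oslo} {Seoul,Tokyo}
Hanoi-Tokyo (4): add. Components now {Hanoi,Seoul,Tokyo} {Lagos} {Oslo}
Lagos-Oslo (4): add. Components now {Hanoi,Seoul,Tokyo} {Lagos,Oslo}
Hanoi-Seoul (5): skip — Hanoi and Seoul already connected.
Lagos-Seoul (7): add. Components now {Hanoi,Lagos,Oslo,Seoul,Tokyo}
Edges rejected before the tree was complete: 1.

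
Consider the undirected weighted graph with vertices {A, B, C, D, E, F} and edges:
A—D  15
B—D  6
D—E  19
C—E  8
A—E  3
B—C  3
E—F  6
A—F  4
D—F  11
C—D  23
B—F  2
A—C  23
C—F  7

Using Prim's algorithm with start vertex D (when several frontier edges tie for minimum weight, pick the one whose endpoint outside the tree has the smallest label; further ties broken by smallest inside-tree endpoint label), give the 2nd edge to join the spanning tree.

Prim's algorithm from D:
Step 1: frontier [B—D 6, D—F 11, A—D 15, D—E 19, C—D 23] → take B—D (6); add B.
Step 2: frontier [B—F 2, B—C 3, D—F 11, A—D 15, D—E 19, C—D 23] → take B—F (2); add F.
Step 3: frontier [B—C 3, A—D 15, D—E 19, C—D 23, A—F 4, E—F 6, C—F 7] → take B—C (3); add C.
Step 4: frontier [C—E 8, A—C 23, A—D 15, D—E 19, A—F 4, E—F 6] → take A—F (4); add A.
Step 5: frontier [A—E 3, C—E 8, D—E 19, E—F 6] → take A—E (3); add E.
The 2nd edge added is B—F.

B-F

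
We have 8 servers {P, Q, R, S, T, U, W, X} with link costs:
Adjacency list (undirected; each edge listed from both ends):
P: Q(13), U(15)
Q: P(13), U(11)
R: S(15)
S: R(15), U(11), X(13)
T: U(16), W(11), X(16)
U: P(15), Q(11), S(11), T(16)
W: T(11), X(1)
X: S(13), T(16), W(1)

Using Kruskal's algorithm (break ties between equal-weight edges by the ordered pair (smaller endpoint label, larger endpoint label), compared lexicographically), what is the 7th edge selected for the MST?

Sort edges by weight, then run Kruskal:
W—X (1): add — endpoints in different components.
Q—U (11): add — endpoints in different components.
S—U (11): add — endpoints in different components.
T—W (11): add — endpoints in different components.
P—Q (13): add — endpoints in different components.
S—X (13): add — endpoints in different components.
P—U (15): skip — P and U already connected.
R—S (15): add — endpoints in different components.
The 7th edge added is R—S.

R-S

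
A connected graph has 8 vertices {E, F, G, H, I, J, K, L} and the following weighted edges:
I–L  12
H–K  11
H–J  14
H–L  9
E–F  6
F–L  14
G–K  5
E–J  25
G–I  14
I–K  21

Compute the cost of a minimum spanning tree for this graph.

71

Prim's algorithm from E:
Step 1: frontier [E–F 6, E–J 25] → take E–F (6); add F.
Step 2: frontier [E–J 25, F–L 14] → take F–L (14); add L.
Step 3: frontier [E–J 25, H–L 9, I–L 12] → take H–L (9); add H.
Step 4: frontier [E–J 25, H–K 11, H–J 14, I–L 12] → take H–K (11); add K.
Step 5: frontier [E–J 25, H–J 14, G–K 5, I–K 21, I–L 12] → take G–K (5); add G.
Step 6: frontier [E–J 25, G–I 14, H–J 14, I–K 21, I–L 12] → take I–L (12); add I.
Step 7: frontier [E–J 25, H–J 14] → take H–J (14); add J.
MST edges: E–F, F–L, H–L, H–K, G–K, I–L, H–J; total weight 6+14+9+11+5+12+14 = 71.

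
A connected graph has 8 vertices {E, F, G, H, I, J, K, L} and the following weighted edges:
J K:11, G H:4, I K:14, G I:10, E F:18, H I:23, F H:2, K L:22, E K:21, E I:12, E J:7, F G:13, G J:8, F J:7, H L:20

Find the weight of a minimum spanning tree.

61

Prim, starting at L.
Step 1: cheapest edge leaving the tree is H L (20); add H.
Step 2: cheapest edge leaving the tree is F H (2); add F.
Step 3: cheapest edge leaving the tree is G H (4); add G.
Step 4: cheapest edge leaving the tree is F J (7); add J.
Step 5: cheapest edge leaving the tree is E J (7); add E.
Step 6: cheapest edge leaving the tree is G I (10); add I.
Step 7: cheapest edge leaving the tree is J K (11); add K.
MST edges: H L, F H, G H, F J, E J, G I, J K; total weight 20+2+4+7+7+10+11 = 61.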